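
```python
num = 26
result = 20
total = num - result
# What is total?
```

Trace (tracking total):
num = 26  # -> num = 26
result = 20  # -> result = 20
total = num - result  # -> total = 6

Answer: 6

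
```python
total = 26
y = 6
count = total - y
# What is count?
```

Answer: 20

Derivation:
Trace (tracking count):
total = 26  # -> total = 26
y = 6  # -> y = 6
count = total - y  # -> count = 20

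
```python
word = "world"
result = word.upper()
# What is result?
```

Trace (tracking result):
word = 'world'  # -> word = 'world'
result = word.upper()  # -> result = 'WORLD'

Answer: 'WORLD'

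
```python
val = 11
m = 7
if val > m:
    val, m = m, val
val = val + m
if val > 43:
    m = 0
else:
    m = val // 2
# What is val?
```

Trace (tracking val):
val = 11  # -> val = 11
m = 7  # -> m = 7
if val > m:  # condition is True
    val, m = (m, val)  # -> val = 7, m = 11
val = val + m  # -> val = 18
if val > 43:  # condition is False
else:
    m = val // 2  # -> m = 9

Answer: 18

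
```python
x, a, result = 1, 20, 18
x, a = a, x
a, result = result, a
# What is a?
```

Trace (tracking a):
x, a, result = (1, 20, 18)  # -> x = 1, a = 20, result = 18
x, a = (a, x)  # -> x = 20, a = 1
a, result = (result, a)  # -> a = 18, result = 1

Answer: 18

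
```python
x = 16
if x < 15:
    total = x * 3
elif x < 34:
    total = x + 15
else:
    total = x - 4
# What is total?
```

Answer: 31

Derivation:
Trace (tracking total):
x = 16  # -> x = 16
if x < 15:  # condition is False
elif x < 34:  # condition is True
    total = x + 15  # -> total = 31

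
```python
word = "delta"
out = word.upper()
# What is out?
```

Answer: 'DELTA'

Derivation:
Trace (tracking out):
word = 'delta'  # -> word = 'delta'
out = word.upper()  # -> out = 'DELTA'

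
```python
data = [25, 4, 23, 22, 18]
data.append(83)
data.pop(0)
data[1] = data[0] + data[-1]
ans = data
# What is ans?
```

Trace (tracking ans):
data = [25, 4, 23, 22, 18]  # -> data = [25, 4, 23, 22, 18]
data.append(83)  # -> data = [25, 4, 23, 22, 18, 83]
data.pop(0)  # -> data = [4, 23, 22, 18, 83]
data[1] = data[0] + data[-1]  # -> data = [4, 87, 22, 18, 83]
ans = data  # -> ans = [4, 87, 22, 18, 83]

Answer: [4, 87, 22, 18, 83]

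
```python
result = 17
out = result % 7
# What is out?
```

Trace (tracking out):
result = 17  # -> result = 17
out = result % 7  # -> out = 3

Answer: 3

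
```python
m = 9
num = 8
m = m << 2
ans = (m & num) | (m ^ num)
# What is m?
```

Answer: 36

Derivation:
Trace (tracking m):
m = 9  # -> m = 9
num = 8  # -> num = 8
m = m << 2  # -> m = 36
ans = m & num | m ^ num  # -> ans = 44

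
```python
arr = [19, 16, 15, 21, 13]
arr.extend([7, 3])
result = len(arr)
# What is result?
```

Answer: 7

Derivation:
Trace (tracking result):
arr = [19, 16, 15, 21, 13]  # -> arr = [19, 16, 15, 21, 13]
arr.extend([7, 3])  # -> arr = [19, 16, 15, 21, 13, 7, 3]
result = len(arr)  # -> result = 7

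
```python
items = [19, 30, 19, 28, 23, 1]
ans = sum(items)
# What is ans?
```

Trace (tracking ans):
items = [19, 30, 19, 28, 23, 1]  # -> items = [19, 30, 19, 28, 23, 1]
ans = sum(items)  # -> ans = 120

Answer: 120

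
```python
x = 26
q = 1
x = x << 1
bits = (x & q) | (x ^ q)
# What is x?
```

Trace (tracking x):
x = 26  # -> x = 26
q = 1  # -> q = 1
x = x << 1  # -> x = 52
bits = x & q | x ^ q  # -> bits = 53

Answer: 52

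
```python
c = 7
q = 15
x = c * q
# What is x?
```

Trace (tracking x):
c = 7  # -> c = 7
q = 15  # -> q = 15
x = c * q  # -> x = 105

Answer: 105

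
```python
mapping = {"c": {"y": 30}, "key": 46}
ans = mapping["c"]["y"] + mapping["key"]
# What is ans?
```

Trace (tracking ans):
mapping = {'c': {'y': 30}, 'key': 46}  # -> mapping = {'c': {'y': 30}, 'key': 46}
ans = mapping['c']['y'] + mapping['key']  # -> ans = 76

Answer: 76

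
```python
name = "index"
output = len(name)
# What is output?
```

Trace (tracking output):
name = 'index'  # -> name = 'index'
output = len(name)  # -> output = 5

Answer: 5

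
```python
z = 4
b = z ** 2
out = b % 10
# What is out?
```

Answer: 6

Derivation:
Trace (tracking out):
z = 4  # -> z = 4
b = z ** 2  # -> b = 16
out = b % 10  # -> out = 6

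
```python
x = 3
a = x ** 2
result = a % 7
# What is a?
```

Answer: 9

Derivation:
Trace (tracking a):
x = 3  # -> x = 3
a = x ** 2  # -> a = 9
result = a % 7  # -> result = 2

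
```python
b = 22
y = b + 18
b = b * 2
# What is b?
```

Answer: 44

Derivation:
Trace (tracking b):
b = 22  # -> b = 22
y = b + 18  # -> y = 40
b = b * 2  # -> b = 44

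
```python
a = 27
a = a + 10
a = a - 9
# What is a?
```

Answer: 28

Derivation:
Trace (tracking a):
a = 27  # -> a = 27
a = a + 10  # -> a = 37
a = a - 9  # -> a = 28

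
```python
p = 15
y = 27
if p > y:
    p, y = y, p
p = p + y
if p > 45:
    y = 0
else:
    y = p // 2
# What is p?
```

Answer: 42

Derivation:
Trace (tracking p):
p = 15  # -> p = 15
y = 27  # -> y = 27
if p > y:  # condition is False
p = p + y  # -> p = 42
if p > 45:  # condition is False
else:
    y = p // 2  # -> y = 21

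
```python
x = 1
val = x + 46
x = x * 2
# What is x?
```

Trace (tracking x):
x = 1  # -> x = 1
val = x + 46  # -> val = 47
x = x * 2  # -> x = 2

Answer: 2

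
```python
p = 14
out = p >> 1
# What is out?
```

Trace (tracking out):
p = 14  # -> p = 14
out = p >> 1  # -> out = 7

Answer: 7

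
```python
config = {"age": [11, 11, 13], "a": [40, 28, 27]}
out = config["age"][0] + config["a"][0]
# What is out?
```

Answer: 51

Derivation:
Trace (tracking out):
config = {'age': [11, 11, 13], 'a': [40, 28, 27]}  # -> config = {'age': [11, 11, 13], 'a': [40, 28, 27]}
out = config['age'][0] + config['a'][0]  # -> out = 51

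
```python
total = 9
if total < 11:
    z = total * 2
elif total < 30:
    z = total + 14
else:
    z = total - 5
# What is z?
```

Trace (tracking z):
total = 9  # -> total = 9
if total < 11:  # condition is True
    z = total * 2  # -> z = 18

Answer: 18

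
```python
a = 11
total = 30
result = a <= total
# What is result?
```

Trace (tracking result):
a = 11  # -> a = 11
total = 30  # -> total = 30
result = a <= total  # -> result = True

Answer: True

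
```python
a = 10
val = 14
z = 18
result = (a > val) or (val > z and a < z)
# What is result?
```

Trace (tracking result):
a = 10  # -> a = 10
val = 14  # -> val = 14
z = 18  # -> z = 18
result = a > val or (val > z and a < z)  # -> result = False

Answer: False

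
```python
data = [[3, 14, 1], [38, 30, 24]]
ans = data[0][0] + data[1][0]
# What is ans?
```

Trace (tracking ans):
data = [[3, 14, 1], [38, 30, 24]]  # -> data = [[3, 14, 1], [38, 30, 24]]
ans = data[0][0] + data[1][0]  # -> ans = 41

Answer: 41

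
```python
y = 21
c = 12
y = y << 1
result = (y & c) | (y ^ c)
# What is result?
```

Answer: 46

Derivation:
Trace (tracking result):
y = 21  # -> y = 21
c = 12  # -> c = 12
y = y << 1  # -> y = 42
result = y & c | y ^ c  # -> result = 46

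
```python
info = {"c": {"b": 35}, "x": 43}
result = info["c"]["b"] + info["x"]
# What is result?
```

Answer: 78

Derivation:
Trace (tracking result):
info = {'c': {'b': 35}, 'x': 43}  # -> info = {'c': {'b': 35}, 'x': 43}
result = info['c']['b'] + info['x']  # -> result = 78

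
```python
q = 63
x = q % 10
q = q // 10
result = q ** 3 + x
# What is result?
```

Trace (tracking result):
q = 63  # -> q = 63
x = q % 10  # -> x = 3
q = q // 10  # -> q = 6
result = q ** 3 + x  # -> result = 219

Answer: 219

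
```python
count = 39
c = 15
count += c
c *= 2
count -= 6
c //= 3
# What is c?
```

Answer: 10

Derivation:
Trace (tracking c):
count = 39  # -> count = 39
c = 15  # -> c = 15
count += c  # -> count = 54
c *= 2  # -> c = 30
count -= 6  # -> count = 48
c //= 3  # -> c = 10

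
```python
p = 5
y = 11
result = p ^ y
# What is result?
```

Answer: 14

Derivation:
Trace (tracking result):
p = 5  # -> p = 5
y = 11  # -> y = 11
result = p ^ y  # -> result = 14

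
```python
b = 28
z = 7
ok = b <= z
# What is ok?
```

Trace (tracking ok):
b = 28  # -> b = 28
z = 7  # -> z = 7
ok = b <= z  # -> ok = False

Answer: False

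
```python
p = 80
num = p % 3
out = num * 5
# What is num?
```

Trace (tracking num):
p = 80  # -> p = 80
num = p % 3  # -> num = 2
out = num * 5  # -> out = 10

Answer: 2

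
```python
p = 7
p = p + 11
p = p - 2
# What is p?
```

Trace (tracking p):
p = 7  # -> p = 7
p = p + 11  # -> p = 18
p = p - 2  # -> p = 16

Answer: 16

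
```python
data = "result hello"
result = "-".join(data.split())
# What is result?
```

Answer: 'result-hello'

Derivation:
Trace (tracking result):
data = 'result hello'  # -> data = 'result hello'
result = '-'.join(data.split())  # -> result = 'result-hello'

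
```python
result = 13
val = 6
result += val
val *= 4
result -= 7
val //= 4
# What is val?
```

Trace (tracking val):
result = 13  # -> result = 13
val = 6  # -> val = 6
result += val  # -> result = 19
val *= 4  # -> val = 24
result -= 7  # -> result = 12
val //= 4  # -> val = 6

Answer: 6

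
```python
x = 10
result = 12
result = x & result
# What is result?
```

Trace (tracking result):
x = 10  # -> x = 10
result = 12  # -> result = 12
result = x & result  # -> result = 8

Answer: 8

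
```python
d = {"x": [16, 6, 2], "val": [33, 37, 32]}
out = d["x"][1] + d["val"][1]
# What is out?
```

Trace (tracking out):
d = {'x': [16, 6, 2], 'val': [33, 37, 32]}  # -> d = {'x': [16, 6, 2], 'val': [33, 37, 32]}
out = d['x'][1] + d['val'][1]  # -> out = 43

Answer: 43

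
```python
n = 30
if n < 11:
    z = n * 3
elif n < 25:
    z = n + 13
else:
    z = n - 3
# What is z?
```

Trace (tracking z):
n = 30  # -> n = 30
if n < 11:  # condition is False
elif n < 25:  # condition is False
else:
    z = n - 3  # -> z = 27

Answer: 27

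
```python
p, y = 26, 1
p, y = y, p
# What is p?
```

Answer: 1

Derivation:
Trace (tracking p):
p, y = (26, 1)  # -> p = 26, y = 1
p, y = (y, p)  # -> p = 1, y = 26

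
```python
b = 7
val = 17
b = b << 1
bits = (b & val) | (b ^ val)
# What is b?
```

Answer: 14

Derivation:
Trace (tracking b):
b = 7  # -> b = 7
val = 17  # -> val = 17
b = b << 1  # -> b = 14
bits = b & val | b ^ val  # -> bits = 31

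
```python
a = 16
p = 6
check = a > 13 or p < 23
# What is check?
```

Answer: True

Derivation:
Trace (tracking check):
a = 16  # -> a = 16
p = 6  # -> p = 6
check = a > 13 or p < 23  # -> check = True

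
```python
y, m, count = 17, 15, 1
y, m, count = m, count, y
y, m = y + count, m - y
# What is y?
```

Trace (tracking y):
y, m, count = (17, 15, 1)  # -> y = 17, m = 15, count = 1
y, m, count = (m, count, y)  # -> y = 15, m = 1, count = 17
y, m = (y + count, m - y)  # -> y = 32, m = -14

Answer: 32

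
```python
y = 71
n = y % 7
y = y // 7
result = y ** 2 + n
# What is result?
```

Trace (tracking result):
y = 71  # -> y = 71
n = y % 7  # -> n = 1
y = y // 7  # -> y = 10
result = y ** 2 + n  # -> result = 101

Answer: 101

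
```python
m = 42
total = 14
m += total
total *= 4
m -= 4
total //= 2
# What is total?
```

Answer: 28

Derivation:
Trace (tracking total):
m = 42  # -> m = 42
total = 14  # -> total = 14
m += total  # -> m = 56
total *= 4  # -> total = 56
m -= 4  # -> m = 52
total //= 2  # -> total = 28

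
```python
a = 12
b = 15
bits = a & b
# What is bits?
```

Answer: 12

Derivation:
Trace (tracking bits):
a = 12  # -> a = 12
b = 15  # -> b = 15
bits = a & b  # -> bits = 12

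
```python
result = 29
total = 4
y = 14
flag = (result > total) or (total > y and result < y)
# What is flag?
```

Answer: True

Derivation:
Trace (tracking flag):
result = 29  # -> result = 29
total = 4  # -> total = 4
y = 14  # -> y = 14
flag = result > total or (total > y and result < y)  # -> flag = True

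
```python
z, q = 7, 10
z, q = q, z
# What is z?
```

Answer: 10

Derivation:
Trace (tracking z):
z, q = (7, 10)  # -> z = 7, q = 10
z, q = (q, z)  # -> z = 10, q = 7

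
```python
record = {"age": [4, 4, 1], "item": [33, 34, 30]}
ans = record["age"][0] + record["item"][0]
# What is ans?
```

Answer: 37

Derivation:
Trace (tracking ans):
record = {'age': [4, 4, 1], 'item': [33, 34, 30]}  # -> record = {'age': [4, 4, 1], 'item': [33, 34, 30]}
ans = record['age'][0] + record['item'][0]  # -> ans = 37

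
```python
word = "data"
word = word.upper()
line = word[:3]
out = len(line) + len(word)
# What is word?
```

Answer: 'DATA'

Derivation:
Trace (tracking word):
word = 'data'  # -> word = 'data'
word = word.upper()  # -> word = 'DATA'
line = word[:3]  # -> line = 'DAT'
out = len(line) + len(word)  # -> out = 7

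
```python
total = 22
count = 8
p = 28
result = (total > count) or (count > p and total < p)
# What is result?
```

Trace (tracking result):
total = 22  # -> total = 22
count = 8  # -> count = 8
p = 28  # -> p = 28
result = total > count or (count > p and total < p)  # -> result = True

Answer: True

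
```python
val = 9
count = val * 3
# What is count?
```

Trace (tracking count):
val = 9  # -> val = 9
count = val * 3  # -> count = 27

Answer: 27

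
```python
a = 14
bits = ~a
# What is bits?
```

Answer: -15

Derivation:
Trace (tracking bits):
a = 14  # -> a = 14
bits = ~a  # -> bits = -15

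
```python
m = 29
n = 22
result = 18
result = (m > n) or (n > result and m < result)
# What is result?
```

Answer: True

Derivation:
Trace (tracking result):
m = 29  # -> m = 29
n = 22  # -> n = 22
result = 18  # -> result = 18
result = m > n or (n > result and m < result)  # -> result = True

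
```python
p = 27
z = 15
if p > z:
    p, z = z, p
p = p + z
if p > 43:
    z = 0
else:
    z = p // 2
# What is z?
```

Answer: 21

Derivation:
Trace (tracking z):
p = 27  # -> p = 27
z = 15  # -> z = 15
if p > z:  # condition is True
    p, z = (z, p)  # -> p = 15, z = 27
p = p + z  # -> p = 42
if p > 43:  # condition is False
else:
    z = p // 2  # -> z = 21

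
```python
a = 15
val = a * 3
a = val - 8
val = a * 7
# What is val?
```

Trace (tracking val):
a = 15  # -> a = 15
val = a * 3  # -> val = 45
a = val - 8  # -> a = 37
val = a * 7  # -> val = 259

Answer: 259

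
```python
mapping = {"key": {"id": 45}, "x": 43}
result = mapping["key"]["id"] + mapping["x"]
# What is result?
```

Answer: 88

Derivation:
Trace (tracking result):
mapping = {'key': {'id': 45}, 'x': 43}  # -> mapping = {'key': {'id': 45}, 'x': 43}
result = mapping['key']['id'] + mapping['x']  # -> result = 88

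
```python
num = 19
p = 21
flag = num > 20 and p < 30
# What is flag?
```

Answer: False

Derivation:
Trace (tracking flag):
num = 19  # -> num = 19
p = 21  # -> p = 21
flag = num > 20 and p < 30  # -> flag = False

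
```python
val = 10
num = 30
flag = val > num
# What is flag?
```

Answer: False

Derivation:
Trace (tracking flag):
val = 10  # -> val = 10
num = 30  # -> num = 30
flag = val > num  # -> flag = False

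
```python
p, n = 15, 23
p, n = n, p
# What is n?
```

Trace (tracking n):
p, n = (15, 23)  # -> p = 15, n = 23
p, n = (n, p)  # -> p = 23, n = 15

Answer: 15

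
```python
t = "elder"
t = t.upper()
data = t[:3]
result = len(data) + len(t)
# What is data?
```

Trace (tracking data):
t = 'elder'  # -> t = 'elder'
t = t.upper()  # -> t = 'ELDER'
data = t[:3]  # -> data = 'ELD'
result = len(data) + len(t)  # -> result = 8

Answer: 'ELD'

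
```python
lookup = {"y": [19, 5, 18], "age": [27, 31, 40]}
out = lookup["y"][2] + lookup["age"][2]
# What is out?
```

Answer: 58

Derivation:
Trace (tracking out):
lookup = {'y': [19, 5, 18], 'age': [27, 31, 40]}  # -> lookup = {'y': [19, 5, 18], 'age': [27, 31, 40]}
out = lookup['y'][2] + lookup['age'][2]  # -> out = 58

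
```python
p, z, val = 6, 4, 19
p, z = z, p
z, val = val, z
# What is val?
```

Trace (tracking val):
p, z, val = (6, 4, 19)  # -> p = 6, z = 4, val = 19
p, z = (z, p)  # -> p = 4, z = 6
z, val = (val, z)  # -> z = 19, val = 6

Answer: 6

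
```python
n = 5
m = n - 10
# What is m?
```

Answer: -5

Derivation:
Trace (tracking m):
n = 5  # -> n = 5
m = n - 10  # -> m = -5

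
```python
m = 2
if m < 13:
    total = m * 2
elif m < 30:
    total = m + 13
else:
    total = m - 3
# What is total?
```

Trace (tracking total):
m = 2  # -> m = 2
if m < 13:  # condition is True
    total = m * 2  # -> total = 4

Answer: 4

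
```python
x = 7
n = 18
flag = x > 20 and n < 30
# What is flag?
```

Trace (tracking flag):
x = 7  # -> x = 7
n = 18  # -> n = 18
flag = x > 20 and n < 30  # -> flag = False

Answer: False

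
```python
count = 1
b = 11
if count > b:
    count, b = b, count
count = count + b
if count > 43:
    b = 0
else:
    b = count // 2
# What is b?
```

Answer: 6

Derivation:
Trace (tracking b):
count = 1  # -> count = 1
b = 11  # -> b = 11
if count > b:  # condition is False
count = count + b  # -> count = 12
if count > 43:  # condition is False
else:
    b = count // 2  # -> b = 6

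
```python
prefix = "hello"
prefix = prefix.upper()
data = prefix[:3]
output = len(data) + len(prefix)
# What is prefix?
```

Answer: 'HELLO'

Derivation:
Trace (tracking prefix):
prefix = 'hello'  # -> prefix = 'hello'
prefix = prefix.upper()  # -> prefix = 'HELLO'
data = prefix[:3]  # -> data = 'HEL'
output = len(data) + len(prefix)  # -> output = 8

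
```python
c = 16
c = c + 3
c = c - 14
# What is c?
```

Trace (tracking c):
c = 16  # -> c = 16
c = c + 3  # -> c = 19
c = c - 14  # -> c = 5

Answer: 5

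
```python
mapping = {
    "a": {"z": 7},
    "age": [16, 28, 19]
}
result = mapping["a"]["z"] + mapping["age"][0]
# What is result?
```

Trace (tracking result):
mapping = {'a': {'z': 7}, 'age': [16, 28, 19]}  # -> mapping = {'a': {'z': 7}, 'age': [16, 28, 19]}
result = mapping['a']['z'] + mapping['age'][0]  # -> result = 23

Answer: 23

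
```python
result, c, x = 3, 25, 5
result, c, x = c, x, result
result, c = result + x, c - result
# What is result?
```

Trace (tracking result):
result, c, x = (3, 25, 5)  # -> result = 3, c = 25, x = 5
result, c, x = (c, x, result)  # -> result = 25, c = 5, x = 3
result, c = (result + x, c - result)  # -> result = 28, c = -20

Answer: 28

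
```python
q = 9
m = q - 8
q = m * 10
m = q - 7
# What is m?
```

Trace (tracking m):
q = 9  # -> q = 9
m = q - 8  # -> m = 1
q = m * 10  # -> q = 10
m = q - 7  # -> m = 3

Answer: 3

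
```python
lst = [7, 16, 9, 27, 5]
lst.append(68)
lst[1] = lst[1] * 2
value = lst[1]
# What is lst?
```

Trace (tracking lst):
lst = [7, 16, 9, 27, 5]  # -> lst = [7, 16, 9, 27, 5]
lst.append(68)  # -> lst = [7, 16, 9, 27, 5, 68]
lst[1] = lst[1] * 2  # -> lst = [7, 32, 9, 27, 5, 68]
value = lst[1]  # -> value = 32

Answer: [7, 32, 9, 27, 5, 68]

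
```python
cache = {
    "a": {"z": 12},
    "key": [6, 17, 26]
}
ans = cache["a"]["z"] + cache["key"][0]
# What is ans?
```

Answer: 18

Derivation:
Trace (tracking ans):
cache = {'a': {'z': 12}, 'key': [6, 17, 26]}  # -> cache = {'a': {'z': 12}, 'key': [6, 17, 26]}
ans = cache['a']['z'] + cache['key'][0]  # -> ans = 18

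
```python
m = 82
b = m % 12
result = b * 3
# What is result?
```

Answer: 30

Derivation:
Trace (tracking result):
m = 82  # -> m = 82
b = m % 12  # -> b = 10
result = b * 3  # -> result = 30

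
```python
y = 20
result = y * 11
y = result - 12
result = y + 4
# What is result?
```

Answer: 212

Derivation:
Trace (tracking result):
y = 20  # -> y = 20
result = y * 11  # -> result = 220
y = result - 12  # -> y = 208
result = y + 4  # -> result = 212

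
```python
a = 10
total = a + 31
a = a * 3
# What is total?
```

Trace (tracking total):
a = 10  # -> a = 10
total = a + 31  # -> total = 41
a = a * 3  # -> a = 30

Answer: 41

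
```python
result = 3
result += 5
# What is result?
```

Answer: 8

Derivation:
Trace (tracking result):
result = 3  # -> result = 3
result += 5  # -> result = 8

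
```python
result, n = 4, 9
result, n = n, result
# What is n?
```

Trace (tracking n):
result, n = (4, 9)  # -> result = 4, n = 9
result, n = (n, result)  # -> result = 9, n = 4

Answer: 4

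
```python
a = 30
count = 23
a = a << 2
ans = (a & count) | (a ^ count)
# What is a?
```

Trace (tracking a):
a = 30  # -> a = 30
count = 23  # -> count = 23
a = a << 2  # -> a = 120
ans = a & count | a ^ count  # -> ans = 127

Answer: 120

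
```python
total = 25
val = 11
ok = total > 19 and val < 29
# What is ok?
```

Answer: True

Derivation:
Trace (tracking ok):
total = 25  # -> total = 25
val = 11  # -> val = 11
ok = total > 19 and val < 29  # -> ok = True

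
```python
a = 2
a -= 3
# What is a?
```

Trace (tracking a):
a = 2  # -> a = 2
a -= 3  # -> a = -1

Answer: -1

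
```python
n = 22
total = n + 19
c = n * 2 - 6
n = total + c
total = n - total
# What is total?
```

Answer: 38

Derivation:
Trace (tracking total):
n = 22  # -> n = 22
total = n + 19  # -> total = 41
c = n * 2 - 6  # -> c = 38
n = total + c  # -> n = 79
total = n - total  # -> total = 38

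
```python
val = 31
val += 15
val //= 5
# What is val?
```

Trace (tracking val):
val = 31  # -> val = 31
val += 15  # -> val = 46
val //= 5  # -> val = 9

Answer: 9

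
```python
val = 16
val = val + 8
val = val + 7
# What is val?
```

Answer: 31

Derivation:
Trace (tracking val):
val = 16  # -> val = 16
val = val + 8  # -> val = 24
val = val + 7  # -> val = 31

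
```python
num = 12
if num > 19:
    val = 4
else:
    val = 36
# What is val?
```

Answer: 36

Derivation:
Trace (tracking val):
num = 12  # -> num = 12
if num > 19:  # condition is False
else:
    val = 36  # -> val = 36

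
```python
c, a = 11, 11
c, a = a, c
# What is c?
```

Trace (tracking c):
c, a = (11, 11)  # -> c = 11, a = 11
c, a = (a, c)  # -> c = 11, a = 11

Answer: 11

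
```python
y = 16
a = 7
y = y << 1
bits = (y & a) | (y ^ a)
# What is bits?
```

Trace (tracking bits):
y = 16  # -> y = 16
a = 7  # -> a = 7
y = y << 1  # -> y = 32
bits = y & a | y ^ a  # -> bits = 39

Answer: 39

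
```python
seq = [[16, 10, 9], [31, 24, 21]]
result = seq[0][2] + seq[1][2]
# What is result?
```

Answer: 30

Derivation:
Trace (tracking result):
seq = [[16, 10, 9], [31, 24, 21]]  # -> seq = [[16, 10, 9], [31, 24, 21]]
result = seq[0][2] + seq[1][2]  # -> result = 30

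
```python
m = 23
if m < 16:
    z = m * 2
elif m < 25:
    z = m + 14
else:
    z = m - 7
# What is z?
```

Trace (tracking z):
m = 23  # -> m = 23
if m < 16:  # condition is False
elif m < 25:  # condition is True
    z = m + 14  # -> z = 37

Answer: 37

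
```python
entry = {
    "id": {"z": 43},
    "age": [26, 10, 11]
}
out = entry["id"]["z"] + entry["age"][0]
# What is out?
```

Trace (tracking out):
entry = {'id': {'z': 43}, 'age': [26, 10, 11]}  # -> entry = {'id': {'z': 43}, 'age': [26, 10, 11]}
out = entry['id']['z'] + entry['age'][0]  # -> out = 69

Answer: 69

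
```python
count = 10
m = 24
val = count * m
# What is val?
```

Answer: 240

Derivation:
Trace (tracking val):
count = 10  # -> count = 10
m = 24  # -> m = 24
val = count * m  # -> val = 240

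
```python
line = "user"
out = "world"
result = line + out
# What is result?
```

Answer: 'userworld'

Derivation:
Trace (tracking result):
line = 'user'  # -> line = 'user'
out = 'world'  # -> out = 'world'
result = line + out  # -> result = 'userworld'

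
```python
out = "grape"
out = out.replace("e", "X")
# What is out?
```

Answer: 'grapX'

Derivation:
Trace (tracking out):
out = 'grape'  # -> out = 'grape'
out = out.replace('e', 'X')  # -> out = 'grapX'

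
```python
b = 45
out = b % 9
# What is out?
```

Answer: 0

Derivation:
Trace (tracking out):
b = 45  # -> b = 45
out = b % 9  # -> out = 0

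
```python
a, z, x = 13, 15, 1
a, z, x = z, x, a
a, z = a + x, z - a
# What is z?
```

Trace (tracking z):
a, z, x = (13, 15, 1)  # -> a = 13, z = 15, x = 1
a, z, x = (z, x, a)  # -> a = 15, z = 1, x = 13
a, z = (a + x, z - a)  # -> a = 28, z = -14

Answer: -14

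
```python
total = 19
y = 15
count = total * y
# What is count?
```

Answer: 285

Derivation:
Trace (tracking count):
total = 19  # -> total = 19
y = 15  # -> y = 15
count = total * y  # -> count = 285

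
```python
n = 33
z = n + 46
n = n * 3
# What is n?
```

Trace (tracking n):
n = 33  # -> n = 33
z = n + 46  # -> z = 79
n = n * 3  # -> n = 99

Answer: 99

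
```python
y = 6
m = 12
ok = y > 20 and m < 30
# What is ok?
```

Answer: False

Derivation:
Trace (tracking ok):
y = 6  # -> y = 6
m = 12  # -> m = 12
ok = y > 20 and m < 30  # -> ok = False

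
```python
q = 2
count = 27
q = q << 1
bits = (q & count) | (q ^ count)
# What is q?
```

Trace (tracking q):
q = 2  # -> q = 2
count = 27  # -> count = 27
q = q << 1  # -> q = 4
bits = q & count | q ^ count  # -> bits = 31

Answer: 4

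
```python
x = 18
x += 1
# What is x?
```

Trace (tracking x):
x = 18  # -> x = 18
x += 1  # -> x = 19

Answer: 19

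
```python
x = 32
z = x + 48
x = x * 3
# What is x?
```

Trace (tracking x):
x = 32  # -> x = 32
z = x + 48  # -> z = 80
x = x * 3  # -> x = 96

Answer: 96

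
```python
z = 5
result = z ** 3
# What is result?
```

Answer: 125

Derivation:
Trace (tracking result):
z = 5  # -> z = 5
result = z ** 3  # -> result = 125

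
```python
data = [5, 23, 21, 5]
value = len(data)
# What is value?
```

Trace (tracking value):
data = [5, 23, 21, 5]  # -> data = [5, 23, 21, 5]
value = len(data)  # -> value = 4

Answer: 4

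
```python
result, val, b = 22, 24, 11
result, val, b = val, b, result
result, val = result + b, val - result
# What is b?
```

Answer: 22

Derivation:
Trace (tracking b):
result, val, b = (22, 24, 11)  # -> result = 22, val = 24, b = 11
result, val, b = (val, b, result)  # -> result = 24, val = 11, b = 22
result, val = (result + b, val - result)  # -> result = 46, val = -13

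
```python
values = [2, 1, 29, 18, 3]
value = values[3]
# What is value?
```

Answer: 18

Derivation:
Trace (tracking value):
values = [2, 1, 29, 18, 3]  # -> values = [2, 1, 29, 18, 3]
value = values[3]  # -> value = 18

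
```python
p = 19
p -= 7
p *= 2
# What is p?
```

Answer: 24

Derivation:
Trace (tracking p):
p = 19  # -> p = 19
p -= 7  # -> p = 12
p *= 2  # -> p = 24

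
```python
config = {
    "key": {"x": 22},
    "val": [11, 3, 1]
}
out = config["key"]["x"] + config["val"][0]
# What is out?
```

Answer: 33

Derivation:
Trace (tracking out):
config = {'key': {'x': 22}, 'val': [11, 3, 1]}  # -> config = {'key': {'x': 22}, 'val': [11, 3, 1]}
out = config['key']['x'] + config['val'][0]  # -> out = 33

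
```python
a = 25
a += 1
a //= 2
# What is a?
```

Answer: 13

Derivation:
Trace (tracking a):
a = 25  # -> a = 25
a += 1  # -> a = 26
a //= 2  # -> a = 13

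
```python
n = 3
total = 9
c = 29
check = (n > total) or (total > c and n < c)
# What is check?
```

Trace (tracking check):
n = 3  # -> n = 3
total = 9  # -> total = 9
c = 29  # -> c = 29
check = n > total or (total > c and n < c)  # -> check = False

Answer: False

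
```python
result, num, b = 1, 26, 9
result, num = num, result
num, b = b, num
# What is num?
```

Trace (tracking num):
result, num, b = (1, 26, 9)  # -> result = 1, num = 26, b = 9
result, num = (num, result)  # -> result = 26, num = 1
num, b = (b, num)  # -> num = 9, b = 1

Answer: 9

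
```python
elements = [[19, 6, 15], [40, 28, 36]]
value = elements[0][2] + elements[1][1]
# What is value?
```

Trace (tracking value):
elements = [[19, 6, 15], [40, 28, 36]]  # -> elements = [[19, 6, 15], [40, 28, 36]]
value = elements[0][2] + elements[1][1]  # -> value = 43

Answer: 43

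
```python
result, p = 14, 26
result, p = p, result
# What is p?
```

Trace (tracking p):
result, p = (14, 26)  # -> result = 14, p = 26
result, p = (p, result)  # -> result = 26, p = 14

Answer: 14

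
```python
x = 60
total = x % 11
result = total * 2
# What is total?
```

Trace (tracking total):
x = 60  # -> x = 60
total = x % 11  # -> total = 5
result = total * 2  # -> result = 10

Answer: 5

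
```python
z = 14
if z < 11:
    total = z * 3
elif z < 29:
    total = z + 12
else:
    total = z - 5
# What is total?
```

Trace (tracking total):
z = 14  # -> z = 14
if z < 11:  # condition is False
elif z < 29:  # condition is True
    total = z + 12  # -> total = 26

Answer: 26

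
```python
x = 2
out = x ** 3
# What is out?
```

Answer: 8

Derivation:
Trace (tracking out):
x = 2  # -> x = 2
out = x ** 3  # -> out = 8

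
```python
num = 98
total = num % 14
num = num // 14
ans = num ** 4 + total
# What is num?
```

Answer: 7

Derivation:
Trace (tracking num):
num = 98  # -> num = 98
total = num % 14  # -> total = 0
num = num // 14  # -> num = 7
ans = num ** 4 + total  # -> ans = 2401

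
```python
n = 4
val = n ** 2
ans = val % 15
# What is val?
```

Answer: 16

Derivation:
Trace (tracking val):
n = 4  # -> n = 4
val = n ** 2  # -> val = 16
ans = val % 15  # -> ans = 1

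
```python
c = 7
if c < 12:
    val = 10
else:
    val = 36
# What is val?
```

Trace (tracking val):
c = 7  # -> c = 7
if c < 12:  # condition is True
    val = 10  # -> val = 10

Answer: 10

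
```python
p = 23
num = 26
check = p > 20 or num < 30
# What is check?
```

Trace (tracking check):
p = 23  # -> p = 23
num = 26  # -> num = 26
check = p > 20 or num < 30  # -> check = True

Answer: True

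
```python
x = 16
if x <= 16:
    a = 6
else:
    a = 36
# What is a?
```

Trace (tracking a):
x = 16  # -> x = 16
if x <= 16:  # condition is True
    a = 6  # -> a = 6

Answer: 6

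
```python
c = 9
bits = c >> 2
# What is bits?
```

Answer: 2

Derivation:
Trace (tracking bits):
c = 9  # -> c = 9
bits = c >> 2  # -> bits = 2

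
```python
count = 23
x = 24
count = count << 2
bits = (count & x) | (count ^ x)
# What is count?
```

Answer: 92

Derivation:
Trace (tracking count):
count = 23  # -> count = 23
x = 24  # -> x = 24
count = count << 2  # -> count = 92
bits = count & x | count ^ x  # -> bits = 92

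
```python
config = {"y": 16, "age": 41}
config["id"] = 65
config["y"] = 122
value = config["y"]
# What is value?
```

Trace (tracking value):
config = {'y': 16, 'age': 41}  # -> config = {'y': 16, 'age': 41}
config['id'] = 65  # -> config = {'y': 16, 'age': 41, 'id': 65}
config['y'] = 122  # -> config = {'y': 122, 'age': 41, 'id': 65}
value = config['y']  # -> value = 122

Answer: 122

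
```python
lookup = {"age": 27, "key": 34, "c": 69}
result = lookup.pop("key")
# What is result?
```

Trace (tracking result):
lookup = {'age': 27, 'key': 34, 'c': 69}  # -> lookup = {'age': 27, 'key': 34, 'c': 69}
result = lookup.pop('key')  # -> result = 34

Answer: 34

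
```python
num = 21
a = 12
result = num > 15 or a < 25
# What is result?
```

Answer: True

Derivation:
Trace (tracking result):
num = 21  # -> num = 21
a = 12  # -> a = 12
result = num > 15 or a < 25  # -> result = True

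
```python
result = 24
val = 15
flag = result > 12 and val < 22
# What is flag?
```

Answer: True

Derivation:
Trace (tracking flag):
result = 24  # -> result = 24
val = 15  # -> val = 15
flag = result > 12 and val < 22  # -> flag = True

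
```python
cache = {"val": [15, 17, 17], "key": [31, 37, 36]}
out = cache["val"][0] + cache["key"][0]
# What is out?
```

Answer: 46

Derivation:
Trace (tracking out):
cache = {'val': [15, 17, 17], 'key': [31, 37, 36]}  # -> cache = {'val': [15, 17, 17], 'key': [31, 37, 36]}
out = cache['val'][0] + cache['key'][0]  # -> out = 46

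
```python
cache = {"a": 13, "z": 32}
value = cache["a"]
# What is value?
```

Answer: 13

Derivation:
Trace (tracking value):
cache = {'a': 13, 'z': 32}  # -> cache = {'a': 13, 'z': 32}
value = cache['a']  # -> value = 13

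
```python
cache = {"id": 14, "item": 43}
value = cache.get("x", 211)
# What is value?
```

Trace (tracking value):
cache = {'id': 14, 'item': 43}  # -> cache = {'id': 14, 'item': 43}
value = cache.get('x', 211)  # -> value = 211

Answer: 211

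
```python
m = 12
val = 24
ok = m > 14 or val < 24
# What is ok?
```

Answer: False

Derivation:
Trace (tracking ok):
m = 12  # -> m = 12
val = 24  # -> val = 24
ok = m > 14 or val < 24  # -> ok = False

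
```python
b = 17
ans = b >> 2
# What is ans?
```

Trace (tracking ans):
b = 17  # -> b = 17
ans = b >> 2  # -> ans = 4

Answer: 4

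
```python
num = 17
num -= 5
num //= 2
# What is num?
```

Trace (tracking num):
num = 17  # -> num = 17
num -= 5  # -> num = 12
num //= 2  # -> num = 6

Answer: 6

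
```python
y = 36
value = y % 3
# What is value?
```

Trace (tracking value):
y = 36  # -> y = 36
value = y % 3  # -> value = 0

Answer: 0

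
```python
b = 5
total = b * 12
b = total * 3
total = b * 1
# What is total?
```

Trace (tracking total):
b = 5  # -> b = 5
total = b * 12  # -> total = 60
b = total * 3  # -> b = 180
total = b * 1  # -> total = 180

Answer: 180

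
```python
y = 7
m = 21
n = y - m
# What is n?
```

Trace (tracking n):
y = 7  # -> y = 7
m = 21  # -> m = 21
n = y - m  # -> n = -14

Answer: -14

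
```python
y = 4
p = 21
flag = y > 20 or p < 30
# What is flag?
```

Answer: True

Derivation:
Trace (tracking flag):
y = 4  # -> y = 4
p = 21  # -> p = 21
flag = y > 20 or p < 30  # -> flag = True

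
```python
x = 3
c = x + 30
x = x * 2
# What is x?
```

Trace (tracking x):
x = 3  # -> x = 3
c = x + 30  # -> c = 33
x = x * 2  # -> x = 6

Answer: 6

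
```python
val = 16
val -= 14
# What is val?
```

Trace (tracking val):
val = 16  # -> val = 16
val -= 14  # -> val = 2

Answer: 2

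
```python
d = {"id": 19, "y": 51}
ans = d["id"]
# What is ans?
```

Answer: 19

Derivation:
Trace (tracking ans):
d = {'id': 19, 'y': 51}  # -> d = {'id': 19, 'y': 51}
ans = d['id']  # -> ans = 19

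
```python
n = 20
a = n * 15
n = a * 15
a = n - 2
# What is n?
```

Trace (tracking n):
n = 20  # -> n = 20
a = n * 15  # -> a = 300
n = a * 15  # -> n = 4500
a = n - 2  # -> a = 4498

Answer: 4500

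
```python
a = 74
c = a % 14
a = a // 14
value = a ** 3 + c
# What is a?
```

Trace (tracking a):
a = 74  # -> a = 74
c = a % 14  # -> c = 4
a = a // 14  # -> a = 5
value = a ** 3 + c  # -> value = 129

Answer: 5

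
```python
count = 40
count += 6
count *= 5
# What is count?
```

Trace (tracking count):
count = 40  # -> count = 40
count += 6  # -> count = 46
count *= 5  # -> count = 230

Answer: 230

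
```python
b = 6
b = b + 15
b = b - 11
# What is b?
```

Trace (tracking b):
b = 6  # -> b = 6
b = b + 15  # -> b = 21
b = b - 11  # -> b = 10

Answer: 10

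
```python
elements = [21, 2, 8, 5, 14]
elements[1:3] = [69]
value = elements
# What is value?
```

Answer: [21, 69, 5, 14]

Derivation:
Trace (tracking value):
elements = [21, 2, 8, 5, 14]  # -> elements = [21, 2, 8, 5, 14]
elements[1:3] = [69]  # -> elements = [21, 69, 5, 14]
value = elements  # -> value = [21, 69, 5, 14]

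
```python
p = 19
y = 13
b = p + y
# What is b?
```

Answer: 32

Derivation:
Trace (tracking b):
p = 19  # -> p = 19
y = 13  # -> y = 13
b = p + y  # -> b = 32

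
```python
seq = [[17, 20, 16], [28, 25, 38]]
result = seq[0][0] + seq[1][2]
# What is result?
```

Answer: 55

Derivation:
Trace (tracking result):
seq = [[17, 20, 16], [28, 25, 38]]  # -> seq = [[17, 20, 16], [28, 25, 38]]
result = seq[0][0] + seq[1][2]  # -> result = 55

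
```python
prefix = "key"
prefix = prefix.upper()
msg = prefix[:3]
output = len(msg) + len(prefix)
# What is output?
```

Trace (tracking output):
prefix = 'key'  # -> prefix = 'key'
prefix = prefix.upper()  # -> prefix = 'KEY'
msg = prefix[:3]  # -> msg = 'KEY'
output = len(msg) + len(prefix)  # -> output = 6

Answer: 6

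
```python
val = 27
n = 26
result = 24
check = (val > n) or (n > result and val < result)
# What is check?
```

Answer: True

Derivation:
Trace (tracking check):
val = 27  # -> val = 27
n = 26  # -> n = 26
result = 24  # -> result = 24
check = val > n or (n > result and val < result)  # -> check = True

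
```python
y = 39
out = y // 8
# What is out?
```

Answer: 4

Derivation:
Trace (tracking out):
y = 39  # -> y = 39
out = y // 8  # -> out = 4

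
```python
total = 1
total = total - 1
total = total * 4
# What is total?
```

Answer: 0

Derivation:
Trace (tracking total):
total = 1  # -> total = 1
total = total - 1  # -> total = 0
total = total * 4  # -> total = 0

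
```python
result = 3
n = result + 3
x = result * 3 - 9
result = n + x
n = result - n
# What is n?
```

Answer: 0

Derivation:
Trace (tracking n):
result = 3  # -> result = 3
n = result + 3  # -> n = 6
x = result * 3 - 9  # -> x = 0
result = n + x  # -> result = 6
n = result - n  # -> n = 0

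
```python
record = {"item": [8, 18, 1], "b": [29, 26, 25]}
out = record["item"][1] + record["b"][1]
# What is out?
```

Answer: 44

Derivation:
Trace (tracking out):
record = {'item': [8, 18, 1], 'b': [29, 26, 25]}  # -> record = {'item': [8, 18, 1], 'b': [29, 26, 25]}
out = record['item'][1] + record['b'][1]  # -> out = 44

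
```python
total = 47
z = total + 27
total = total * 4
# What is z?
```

Answer: 74

Derivation:
Trace (tracking z):
total = 47  # -> total = 47
z = total + 27  # -> z = 74
total = total * 4  # -> total = 188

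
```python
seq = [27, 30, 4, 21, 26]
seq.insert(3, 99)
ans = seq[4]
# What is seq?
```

Trace (tracking seq):
seq = [27, 30, 4, 21, 26]  # -> seq = [27, 30, 4, 21, 26]
seq.insert(3, 99)  # -> seq = [27, 30, 4, 99, 21, 26]
ans = seq[4]  # -> ans = 21

Answer: [27, 30, 4, 99, 21, 26]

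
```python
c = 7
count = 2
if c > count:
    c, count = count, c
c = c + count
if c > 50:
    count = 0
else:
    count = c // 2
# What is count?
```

Trace (tracking count):
c = 7  # -> c = 7
count = 2  # -> count = 2
if c > count:  # condition is True
    c, count = (count, c)  # -> c = 2, count = 7
c = c + count  # -> c = 9
if c > 50:  # condition is False
else:
    count = c // 2  # -> count = 4

Answer: 4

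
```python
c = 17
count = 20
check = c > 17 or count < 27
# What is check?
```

Answer: True

Derivation:
Trace (tracking check):
c = 17  # -> c = 17
count = 20  # -> count = 20
check = c > 17 or count < 27  # -> check = True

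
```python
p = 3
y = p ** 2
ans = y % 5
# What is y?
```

Answer: 9

Derivation:
Trace (tracking y):
p = 3  # -> p = 3
y = p ** 2  # -> y = 9
ans = y % 5  # -> ans = 4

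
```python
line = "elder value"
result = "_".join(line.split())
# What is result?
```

Answer: 'elder_value'

Derivation:
Trace (tracking result):
line = 'elder value'  # -> line = 'elder value'
result = '_'.join(line.split())  # -> result = 'elder_value'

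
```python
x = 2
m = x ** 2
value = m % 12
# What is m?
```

Answer: 4

Derivation:
Trace (tracking m):
x = 2  # -> x = 2
m = x ** 2  # -> m = 4
value = m % 12  # -> value = 4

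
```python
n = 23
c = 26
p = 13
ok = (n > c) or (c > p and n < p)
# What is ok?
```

Trace (tracking ok):
n = 23  # -> n = 23
c = 26  # -> c = 26
p = 13  # -> p = 13
ok = n > c or (c > p and n < p)  # -> ok = False

Answer: False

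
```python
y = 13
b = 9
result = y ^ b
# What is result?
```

Answer: 4

Derivation:
Trace (tracking result):
y = 13  # -> y = 13
b = 9  # -> b = 9
result = y ^ b  # -> result = 4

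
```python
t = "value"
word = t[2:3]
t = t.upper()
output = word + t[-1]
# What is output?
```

Answer: 'lE'

Derivation:
Trace (tracking output):
t = 'value'  # -> t = 'value'
word = t[2:3]  # -> word = 'l'
t = t.upper()  # -> t = 'VALUE'
output = word + t[-1]  # -> output = 'lE'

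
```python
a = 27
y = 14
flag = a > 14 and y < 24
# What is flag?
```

Answer: True

Derivation:
Trace (tracking flag):
a = 27  # -> a = 27
y = 14  # -> y = 14
flag = a > 14 and y < 24  # -> flag = True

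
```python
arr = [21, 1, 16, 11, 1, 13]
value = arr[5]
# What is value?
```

Answer: 13

Derivation:
Trace (tracking value):
arr = [21, 1, 16, 11, 1, 13]  # -> arr = [21, 1, 16, 11, 1, 13]
value = arr[5]  # -> value = 13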